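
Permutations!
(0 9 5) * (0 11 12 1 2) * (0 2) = (0 9 5 11 12 1) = [9, 0, 2, 3, 4, 11, 6, 7, 8, 5, 10, 12, 1]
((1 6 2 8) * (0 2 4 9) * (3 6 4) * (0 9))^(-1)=((9)(0 2 8 1 4)(3 6))^(-1)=(9)(0 4 1 8 2)(3 6)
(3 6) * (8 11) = (3 6)(8 11) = [0, 1, 2, 6, 4, 5, 3, 7, 11, 9, 10, 8]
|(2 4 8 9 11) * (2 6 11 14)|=10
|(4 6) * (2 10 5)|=6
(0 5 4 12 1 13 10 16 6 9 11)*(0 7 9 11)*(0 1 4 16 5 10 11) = (0 10 5 16 6)(1 13 11 7 9)(4 12) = [10, 13, 2, 3, 12, 16, 0, 9, 8, 1, 5, 7, 4, 11, 14, 15, 6]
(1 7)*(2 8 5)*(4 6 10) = (1 7)(2 8 5)(4 6 10) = [0, 7, 8, 3, 6, 2, 10, 1, 5, 9, 4]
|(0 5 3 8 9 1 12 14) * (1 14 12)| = |(0 5 3 8 9 14)| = 6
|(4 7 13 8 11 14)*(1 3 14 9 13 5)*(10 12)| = |(1 3 14 4 7 5)(8 11 9 13)(10 12)| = 12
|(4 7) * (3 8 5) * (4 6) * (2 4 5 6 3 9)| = 8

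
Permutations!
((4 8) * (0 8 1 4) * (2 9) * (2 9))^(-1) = (9)(0 8)(1 4)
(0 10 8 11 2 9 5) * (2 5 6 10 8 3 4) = (0 8 11 5)(2 9 6 10 3 4) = [8, 1, 9, 4, 2, 0, 10, 7, 11, 6, 3, 5]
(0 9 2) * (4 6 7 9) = (0 4 6 7 9 2) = [4, 1, 0, 3, 6, 5, 7, 9, 8, 2]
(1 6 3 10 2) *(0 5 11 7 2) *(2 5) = (0 2 1 6 3 10)(5 11 7) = [2, 6, 1, 10, 4, 11, 3, 5, 8, 9, 0, 7]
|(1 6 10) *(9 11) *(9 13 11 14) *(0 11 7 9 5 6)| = |(0 11 13 7 9 14 5 6 10 1)| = 10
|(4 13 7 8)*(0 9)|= |(0 9)(4 13 7 8)|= 4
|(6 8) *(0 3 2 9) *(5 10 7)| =12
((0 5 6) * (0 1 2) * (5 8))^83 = ((0 8 5 6 1 2))^83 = (0 2 1 6 5 8)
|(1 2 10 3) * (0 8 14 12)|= 4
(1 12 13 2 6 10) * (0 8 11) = (0 8 11)(1 12 13 2 6 10) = [8, 12, 6, 3, 4, 5, 10, 7, 11, 9, 1, 0, 13, 2]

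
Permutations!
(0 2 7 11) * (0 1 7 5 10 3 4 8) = [2, 7, 5, 4, 8, 10, 6, 11, 0, 9, 3, 1] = (0 2 5 10 3 4 8)(1 7 11)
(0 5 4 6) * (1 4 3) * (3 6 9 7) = [5, 4, 2, 1, 9, 6, 0, 3, 8, 7] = (0 5 6)(1 4 9 7 3)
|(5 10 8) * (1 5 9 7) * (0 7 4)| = |(0 7 1 5 10 8 9 4)| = 8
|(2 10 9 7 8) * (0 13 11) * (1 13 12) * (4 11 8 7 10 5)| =|(0 12 1 13 8 2 5 4 11)(9 10)| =18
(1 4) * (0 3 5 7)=[3, 4, 2, 5, 1, 7, 6, 0]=(0 3 5 7)(1 4)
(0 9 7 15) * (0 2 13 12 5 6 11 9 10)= (0 10)(2 13 12 5 6 11 9 7 15)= [10, 1, 13, 3, 4, 6, 11, 15, 8, 7, 0, 9, 5, 12, 14, 2]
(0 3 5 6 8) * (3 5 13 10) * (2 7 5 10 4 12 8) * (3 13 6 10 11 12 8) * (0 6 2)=(0 11 12 3 2 7 5 10 13 4 8 6)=[11, 1, 7, 2, 8, 10, 0, 5, 6, 9, 13, 12, 3, 4]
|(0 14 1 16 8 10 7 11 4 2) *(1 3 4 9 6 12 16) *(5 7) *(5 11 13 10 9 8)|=|(0 14 3 4 2)(5 7 13 10 11 8 9 6 12 16)|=10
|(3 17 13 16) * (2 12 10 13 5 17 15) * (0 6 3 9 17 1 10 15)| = |(0 6 3)(1 10 13 16 9 17 5)(2 12 15)| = 21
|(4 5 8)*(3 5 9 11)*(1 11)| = |(1 11 3 5 8 4 9)| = 7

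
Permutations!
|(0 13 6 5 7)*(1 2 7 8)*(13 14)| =9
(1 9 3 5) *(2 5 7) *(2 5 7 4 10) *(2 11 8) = (1 9 3 4 10 11 8 2 7 5) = [0, 9, 7, 4, 10, 1, 6, 5, 2, 3, 11, 8]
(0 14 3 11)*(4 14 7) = (0 7 4 14 3 11) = [7, 1, 2, 11, 14, 5, 6, 4, 8, 9, 10, 0, 12, 13, 3]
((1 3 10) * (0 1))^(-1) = (0 10 3 1)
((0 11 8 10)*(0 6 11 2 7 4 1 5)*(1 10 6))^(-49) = (6 8 11)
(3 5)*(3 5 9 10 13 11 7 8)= [0, 1, 2, 9, 4, 5, 6, 8, 3, 10, 13, 7, 12, 11]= (3 9 10 13 11 7 8)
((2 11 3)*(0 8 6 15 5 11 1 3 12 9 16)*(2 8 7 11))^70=(0 9 11)(7 16 12)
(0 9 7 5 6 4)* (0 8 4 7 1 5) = (0 9 1 5 6 7)(4 8) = [9, 5, 2, 3, 8, 6, 7, 0, 4, 1]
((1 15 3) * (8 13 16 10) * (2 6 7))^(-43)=(1 3 15)(2 7 6)(8 13 16 10)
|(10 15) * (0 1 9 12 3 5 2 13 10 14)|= 11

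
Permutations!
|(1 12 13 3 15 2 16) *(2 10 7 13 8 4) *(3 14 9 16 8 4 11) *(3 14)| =45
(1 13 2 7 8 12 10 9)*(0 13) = [13, 0, 7, 3, 4, 5, 6, 8, 12, 1, 9, 11, 10, 2] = (0 13 2 7 8 12 10 9 1)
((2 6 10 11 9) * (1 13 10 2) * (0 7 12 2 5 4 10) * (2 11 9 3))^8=((0 7 12 11 3 2 6 5 4 10 9 1 13))^8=(0 4 11 1 6 7 10 3 13 5 12 9 2)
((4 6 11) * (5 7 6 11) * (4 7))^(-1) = (4 5 6 7 11)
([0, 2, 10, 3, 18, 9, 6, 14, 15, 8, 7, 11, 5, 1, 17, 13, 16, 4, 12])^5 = [0, 17, 4, 3, 8, 1, 6, 12, 10, 2, 18, 11, 13, 14, 5, 7, 16, 9, 15]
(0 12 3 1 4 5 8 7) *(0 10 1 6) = (0 12 3 6)(1 4 5 8 7 10) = [12, 4, 2, 6, 5, 8, 0, 10, 7, 9, 1, 11, 3]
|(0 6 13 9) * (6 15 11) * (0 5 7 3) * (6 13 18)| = |(0 15 11 13 9 5 7 3)(6 18)| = 8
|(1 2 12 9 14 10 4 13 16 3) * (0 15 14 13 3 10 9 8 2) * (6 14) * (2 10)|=14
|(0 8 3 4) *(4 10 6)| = 6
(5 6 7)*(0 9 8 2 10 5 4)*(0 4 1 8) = (0 9)(1 8 2 10 5 6 7) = [9, 8, 10, 3, 4, 6, 7, 1, 2, 0, 5]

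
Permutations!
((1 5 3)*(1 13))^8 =(13)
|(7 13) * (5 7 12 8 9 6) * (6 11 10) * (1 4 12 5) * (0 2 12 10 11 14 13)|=|(0 2 12 8 9 14 13 5 7)(1 4 10 6)|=36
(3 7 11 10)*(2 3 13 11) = (2 3 7)(10 13 11) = [0, 1, 3, 7, 4, 5, 6, 2, 8, 9, 13, 10, 12, 11]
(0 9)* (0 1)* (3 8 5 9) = (0 3 8 5 9 1) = [3, 0, 2, 8, 4, 9, 6, 7, 5, 1]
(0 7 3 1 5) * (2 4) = (0 7 3 1 5)(2 4) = [7, 5, 4, 1, 2, 0, 6, 3]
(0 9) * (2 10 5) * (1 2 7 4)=[9, 2, 10, 3, 1, 7, 6, 4, 8, 0, 5]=(0 9)(1 2 10 5 7 4)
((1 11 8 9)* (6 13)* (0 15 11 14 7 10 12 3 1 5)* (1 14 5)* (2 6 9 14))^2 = (0 11 14 10 3 6 9 5 15 8 7 12 2 13 1)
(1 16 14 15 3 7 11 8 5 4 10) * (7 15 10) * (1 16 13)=[0, 13, 2, 15, 7, 4, 6, 11, 5, 9, 16, 8, 12, 1, 10, 3, 14]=(1 13)(3 15)(4 7 11 8 5)(10 16 14)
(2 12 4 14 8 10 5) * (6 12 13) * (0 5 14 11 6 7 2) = (0 5)(2 13 7)(4 11 6 12)(8 10 14) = [5, 1, 13, 3, 11, 0, 12, 2, 10, 9, 14, 6, 4, 7, 8]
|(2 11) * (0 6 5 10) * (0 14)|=|(0 6 5 10 14)(2 11)|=10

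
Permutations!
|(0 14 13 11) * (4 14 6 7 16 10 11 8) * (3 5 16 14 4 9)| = 12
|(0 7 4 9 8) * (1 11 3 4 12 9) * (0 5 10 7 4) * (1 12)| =|(0 4 12 9 8 5 10 7 1 11 3)| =11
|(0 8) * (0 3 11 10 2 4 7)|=|(0 8 3 11 10 2 4 7)|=8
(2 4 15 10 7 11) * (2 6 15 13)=(2 4 13)(6 15 10 7 11)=[0, 1, 4, 3, 13, 5, 15, 11, 8, 9, 7, 6, 12, 2, 14, 10]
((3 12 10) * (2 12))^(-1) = ((2 12 10 3))^(-1) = (2 3 10 12)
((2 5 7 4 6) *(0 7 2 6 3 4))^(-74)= (7)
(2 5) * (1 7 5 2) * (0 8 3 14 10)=[8, 7, 2, 14, 4, 1, 6, 5, 3, 9, 0, 11, 12, 13, 10]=(0 8 3 14 10)(1 7 5)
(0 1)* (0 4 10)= [1, 4, 2, 3, 10, 5, 6, 7, 8, 9, 0]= (0 1 4 10)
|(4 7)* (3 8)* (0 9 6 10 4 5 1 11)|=18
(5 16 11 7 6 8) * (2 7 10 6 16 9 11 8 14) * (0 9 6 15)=(0 9 11 10 15)(2 7 16 8 5 6 14)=[9, 1, 7, 3, 4, 6, 14, 16, 5, 11, 15, 10, 12, 13, 2, 0, 8]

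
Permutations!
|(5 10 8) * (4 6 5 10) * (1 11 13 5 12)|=|(1 11 13 5 4 6 12)(8 10)|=14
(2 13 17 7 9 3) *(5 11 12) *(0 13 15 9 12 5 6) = (0 13 17 7 12 6)(2 15 9 3)(5 11) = [13, 1, 15, 2, 4, 11, 0, 12, 8, 3, 10, 5, 6, 17, 14, 9, 16, 7]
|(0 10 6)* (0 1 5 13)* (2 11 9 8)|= 12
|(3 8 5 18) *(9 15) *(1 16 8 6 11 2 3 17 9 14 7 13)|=|(1 16 8 5 18 17 9 15 14 7 13)(2 3 6 11)|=44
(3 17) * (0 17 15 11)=(0 17 3 15 11)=[17, 1, 2, 15, 4, 5, 6, 7, 8, 9, 10, 0, 12, 13, 14, 11, 16, 3]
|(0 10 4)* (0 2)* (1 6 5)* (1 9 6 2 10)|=6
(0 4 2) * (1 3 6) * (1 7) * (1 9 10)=(0 4 2)(1 3 6 7 9 10)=[4, 3, 0, 6, 2, 5, 7, 9, 8, 10, 1]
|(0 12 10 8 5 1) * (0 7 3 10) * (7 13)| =|(0 12)(1 13 7 3 10 8 5)| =14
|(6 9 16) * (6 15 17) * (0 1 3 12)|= |(0 1 3 12)(6 9 16 15 17)|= 20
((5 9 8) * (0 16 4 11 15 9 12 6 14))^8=((0 16 4 11 15 9 8 5 12 6 14))^8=(0 12 9 4 14 5 15 16 6 8 11)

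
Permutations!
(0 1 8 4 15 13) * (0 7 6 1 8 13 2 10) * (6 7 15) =(0 8 4 6 1 13 15 2 10) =[8, 13, 10, 3, 6, 5, 1, 7, 4, 9, 0, 11, 12, 15, 14, 2]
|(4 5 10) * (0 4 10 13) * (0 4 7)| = |(0 7)(4 5 13)| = 6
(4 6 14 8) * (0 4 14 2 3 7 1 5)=(0 4 6 2 3 7 1 5)(8 14)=[4, 5, 3, 7, 6, 0, 2, 1, 14, 9, 10, 11, 12, 13, 8]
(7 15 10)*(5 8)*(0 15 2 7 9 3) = (0 15 10 9 3)(2 7)(5 8) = [15, 1, 7, 0, 4, 8, 6, 2, 5, 3, 9, 11, 12, 13, 14, 10]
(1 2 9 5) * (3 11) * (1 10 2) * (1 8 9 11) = (1 8 9 5 10 2 11 3) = [0, 8, 11, 1, 4, 10, 6, 7, 9, 5, 2, 3]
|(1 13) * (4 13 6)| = 4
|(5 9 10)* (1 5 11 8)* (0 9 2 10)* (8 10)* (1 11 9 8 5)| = 10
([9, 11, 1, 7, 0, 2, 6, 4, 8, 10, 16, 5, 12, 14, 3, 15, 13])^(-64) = [4, 1, 2, 14, 7, 5, 6, 3, 8, 0, 9, 11, 12, 16, 13, 15, 10]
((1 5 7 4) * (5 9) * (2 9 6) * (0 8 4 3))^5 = ((0 8 4 1 6 2 9 5 7 3))^5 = (0 2)(1 7)(3 6)(4 5)(8 9)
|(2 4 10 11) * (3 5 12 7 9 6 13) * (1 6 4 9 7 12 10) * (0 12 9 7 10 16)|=20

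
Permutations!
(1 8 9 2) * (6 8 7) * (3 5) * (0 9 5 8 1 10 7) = [9, 0, 10, 8, 4, 3, 1, 6, 5, 2, 7] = (0 9 2 10 7 6 1)(3 8 5)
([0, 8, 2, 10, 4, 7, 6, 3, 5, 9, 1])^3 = (1 7)(3 8)(5 10)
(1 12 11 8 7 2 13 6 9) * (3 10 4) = (1 12 11 8 7 2 13 6 9)(3 10 4) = [0, 12, 13, 10, 3, 5, 9, 2, 7, 1, 4, 8, 11, 6]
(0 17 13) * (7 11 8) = (0 17 13)(7 11 8) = [17, 1, 2, 3, 4, 5, 6, 11, 7, 9, 10, 8, 12, 0, 14, 15, 16, 13]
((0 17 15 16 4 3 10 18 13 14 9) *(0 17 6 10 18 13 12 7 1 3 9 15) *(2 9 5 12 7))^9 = (0 12 15 6 2 16 10 9 4 13 17 5 14)(1 3 18 7)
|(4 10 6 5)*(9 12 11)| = 12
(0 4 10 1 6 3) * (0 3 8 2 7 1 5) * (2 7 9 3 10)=(0 4 2 9 3 10 5)(1 6 8 7)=[4, 6, 9, 10, 2, 0, 8, 1, 7, 3, 5]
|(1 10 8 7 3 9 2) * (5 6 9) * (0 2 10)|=21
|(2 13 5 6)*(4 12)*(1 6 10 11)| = 14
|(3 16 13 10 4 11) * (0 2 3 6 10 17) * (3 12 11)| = 11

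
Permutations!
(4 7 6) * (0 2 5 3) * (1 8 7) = (0 2 5 3)(1 8 7 6 4) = [2, 8, 5, 0, 1, 3, 4, 6, 7]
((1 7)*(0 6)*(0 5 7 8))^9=((0 6 5 7 1 8))^9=(0 7)(1 6)(5 8)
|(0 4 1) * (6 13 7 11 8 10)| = 6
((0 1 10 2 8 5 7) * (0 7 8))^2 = ((0 1 10 2)(5 8))^2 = (0 10)(1 2)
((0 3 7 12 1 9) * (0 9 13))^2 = (0 7 1)(3 12 13)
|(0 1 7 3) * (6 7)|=|(0 1 6 7 3)|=5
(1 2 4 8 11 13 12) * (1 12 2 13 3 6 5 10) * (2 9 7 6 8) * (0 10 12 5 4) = (0 10 1 13 9 7 6 4 2)(3 8 11)(5 12) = [10, 13, 0, 8, 2, 12, 4, 6, 11, 7, 1, 3, 5, 9]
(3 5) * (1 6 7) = (1 6 7)(3 5) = [0, 6, 2, 5, 4, 3, 7, 1]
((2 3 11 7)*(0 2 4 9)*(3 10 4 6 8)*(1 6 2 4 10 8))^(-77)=((0 4 9)(1 6)(2 8 3 11 7))^(-77)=(0 4 9)(1 6)(2 11 8 7 3)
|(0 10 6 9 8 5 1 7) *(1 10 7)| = |(0 7)(5 10 6 9 8)| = 10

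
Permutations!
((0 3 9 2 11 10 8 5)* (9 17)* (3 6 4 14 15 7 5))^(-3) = (0 15 6 7 4 5 14)(2 3 11 17 10 9 8)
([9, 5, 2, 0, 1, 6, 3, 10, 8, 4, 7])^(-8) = [3, 4, 2, 6, 9, 1, 5, 7, 8, 0, 10]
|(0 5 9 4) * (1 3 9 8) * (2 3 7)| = |(0 5 8 1 7 2 3 9 4)| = 9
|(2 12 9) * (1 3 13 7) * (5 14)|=12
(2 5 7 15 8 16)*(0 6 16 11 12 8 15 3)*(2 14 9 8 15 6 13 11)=(0 13 11 12 15 6 16 14 9 8 2 5 7 3)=[13, 1, 5, 0, 4, 7, 16, 3, 2, 8, 10, 12, 15, 11, 9, 6, 14]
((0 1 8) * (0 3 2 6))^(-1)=(0 6 2 3 8 1)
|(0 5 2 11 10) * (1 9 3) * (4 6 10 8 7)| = 9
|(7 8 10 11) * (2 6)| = |(2 6)(7 8 10 11)| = 4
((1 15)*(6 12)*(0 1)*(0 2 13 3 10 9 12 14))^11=(15)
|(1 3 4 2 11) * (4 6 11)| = |(1 3 6 11)(2 4)| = 4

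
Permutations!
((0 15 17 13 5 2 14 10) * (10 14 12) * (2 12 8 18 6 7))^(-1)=((0 15 17 13 5 12 10)(2 8 18 6 7))^(-1)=(0 10 12 5 13 17 15)(2 7 6 18 8)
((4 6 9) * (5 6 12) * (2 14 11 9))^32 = (14)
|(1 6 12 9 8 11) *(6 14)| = |(1 14 6 12 9 8 11)| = 7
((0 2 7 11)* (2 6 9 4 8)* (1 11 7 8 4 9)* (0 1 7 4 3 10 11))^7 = ((0 6 7 4 3 10 11 1)(2 8))^7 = (0 1 11 10 3 4 7 6)(2 8)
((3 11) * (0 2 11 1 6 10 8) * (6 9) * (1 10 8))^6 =(0 9 3)(1 11 8)(2 6 10)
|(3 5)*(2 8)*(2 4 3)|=5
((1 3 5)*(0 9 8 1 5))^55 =((0 9 8 1 3))^55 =(9)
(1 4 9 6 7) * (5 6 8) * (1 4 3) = (1 3)(4 9 8 5 6 7) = [0, 3, 2, 1, 9, 6, 7, 4, 5, 8]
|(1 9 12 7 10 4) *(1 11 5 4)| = |(1 9 12 7 10)(4 11 5)| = 15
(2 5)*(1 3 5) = (1 3 5 2) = [0, 3, 1, 5, 4, 2]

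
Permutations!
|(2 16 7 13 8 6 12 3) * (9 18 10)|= |(2 16 7 13 8 6 12 3)(9 18 10)|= 24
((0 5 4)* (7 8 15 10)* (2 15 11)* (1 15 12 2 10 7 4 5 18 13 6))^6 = (0 7 18 8 13 11 6 10 1 4 15)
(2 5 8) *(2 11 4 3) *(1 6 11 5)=(1 6 11 4 3 2)(5 8)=[0, 6, 1, 2, 3, 8, 11, 7, 5, 9, 10, 4]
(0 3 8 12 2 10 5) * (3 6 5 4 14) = (0 6 5)(2 10 4 14 3 8 12) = [6, 1, 10, 8, 14, 0, 5, 7, 12, 9, 4, 11, 2, 13, 3]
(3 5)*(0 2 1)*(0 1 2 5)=(0 5 3)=[5, 1, 2, 0, 4, 3]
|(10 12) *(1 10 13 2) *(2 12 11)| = 4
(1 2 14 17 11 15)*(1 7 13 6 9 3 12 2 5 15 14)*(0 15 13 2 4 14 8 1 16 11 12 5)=(0 15 7 2 16 11 8 1)(3 5 13 6 9)(4 14 17 12)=[15, 0, 16, 5, 14, 13, 9, 2, 1, 3, 10, 8, 4, 6, 17, 7, 11, 12]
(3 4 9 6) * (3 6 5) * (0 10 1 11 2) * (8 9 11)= (0 10 1 8 9 5 3 4 11 2)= [10, 8, 0, 4, 11, 3, 6, 7, 9, 5, 1, 2]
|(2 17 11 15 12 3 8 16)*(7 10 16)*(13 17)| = 11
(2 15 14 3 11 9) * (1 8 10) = (1 8 10)(2 15 14 3 11 9) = [0, 8, 15, 11, 4, 5, 6, 7, 10, 2, 1, 9, 12, 13, 3, 14]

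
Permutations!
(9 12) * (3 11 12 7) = (3 11 12 9 7) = [0, 1, 2, 11, 4, 5, 6, 3, 8, 7, 10, 12, 9]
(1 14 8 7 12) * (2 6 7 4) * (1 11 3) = (1 14 8 4 2 6 7 12 11 3) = [0, 14, 6, 1, 2, 5, 7, 12, 4, 9, 10, 3, 11, 13, 8]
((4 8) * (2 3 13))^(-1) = ((2 3 13)(4 8))^(-1) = (2 13 3)(4 8)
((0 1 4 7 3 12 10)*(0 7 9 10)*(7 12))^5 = ((0 1 4 9 10 12)(3 7))^5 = (0 12 10 9 4 1)(3 7)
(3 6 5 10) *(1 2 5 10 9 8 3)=(1 2 5 9 8 3 6 10)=[0, 2, 5, 6, 4, 9, 10, 7, 3, 8, 1]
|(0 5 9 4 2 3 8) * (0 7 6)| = |(0 5 9 4 2 3 8 7 6)| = 9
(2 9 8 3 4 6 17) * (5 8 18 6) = (2 9 18 6 17)(3 4 5 8) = [0, 1, 9, 4, 5, 8, 17, 7, 3, 18, 10, 11, 12, 13, 14, 15, 16, 2, 6]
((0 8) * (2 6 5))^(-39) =(0 8)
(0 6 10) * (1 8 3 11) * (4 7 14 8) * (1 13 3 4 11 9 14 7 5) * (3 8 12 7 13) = (0 6 10)(1 11 3 9 14 12 7 13 8 4 5) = [6, 11, 2, 9, 5, 1, 10, 13, 4, 14, 0, 3, 7, 8, 12]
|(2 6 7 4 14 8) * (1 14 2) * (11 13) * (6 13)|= |(1 14 8)(2 13 11 6 7 4)|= 6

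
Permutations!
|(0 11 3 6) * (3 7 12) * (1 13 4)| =|(0 11 7 12 3 6)(1 13 4)| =6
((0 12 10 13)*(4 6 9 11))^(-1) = (0 13 10 12)(4 11 9 6)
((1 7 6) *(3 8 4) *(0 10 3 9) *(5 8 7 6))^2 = (0 3 5 4)(7 8 9 10)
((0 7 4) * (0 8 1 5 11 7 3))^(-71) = ((0 3)(1 5 11 7 4 8))^(-71) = (0 3)(1 5 11 7 4 8)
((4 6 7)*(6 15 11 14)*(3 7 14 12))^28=(3 11 4)(7 12 15)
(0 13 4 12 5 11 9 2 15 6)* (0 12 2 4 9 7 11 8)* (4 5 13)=(0 4 2 15 6 12 13 9 5 8)(7 11)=[4, 1, 15, 3, 2, 8, 12, 11, 0, 5, 10, 7, 13, 9, 14, 6]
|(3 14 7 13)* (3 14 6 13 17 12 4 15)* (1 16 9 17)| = |(1 16 9 17 12 4 15 3 6 13 14 7)| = 12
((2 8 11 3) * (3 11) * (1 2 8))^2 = (11) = ((11)(1 2)(3 8))^2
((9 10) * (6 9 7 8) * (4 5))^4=(6 8 7 10 9)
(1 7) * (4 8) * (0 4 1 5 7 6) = [4, 6, 2, 3, 8, 7, 0, 5, 1] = (0 4 8 1 6)(5 7)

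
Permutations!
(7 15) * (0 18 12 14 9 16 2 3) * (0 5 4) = [18, 1, 3, 5, 0, 4, 6, 15, 8, 16, 10, 11, 14, 13, 9, 7, 2, 17, 12] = (0 18 12 14 9 16 2 3 5 4)(7 15)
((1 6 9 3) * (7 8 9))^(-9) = (1 8)(3 7)(6 9)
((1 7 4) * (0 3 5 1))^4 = (0 7 5)(1 3 4)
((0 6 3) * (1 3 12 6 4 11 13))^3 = ((0 4 11 13 1 3)(6 12))^3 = (0 13)(1 4)(3 11)(6 12)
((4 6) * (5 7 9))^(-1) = ((4 6)(5 7 9))^(-1) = (4 6)(5 9 7)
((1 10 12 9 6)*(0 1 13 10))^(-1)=(0 1)(6 9 12 10 13)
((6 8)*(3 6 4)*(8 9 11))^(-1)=(3 4 8 11 9 6)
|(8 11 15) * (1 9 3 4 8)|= |(1 9 3 4 8 11 15)|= 7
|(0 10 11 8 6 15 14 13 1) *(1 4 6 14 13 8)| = |(0 10 11 1)(4 6 15 13)(8 14)| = 4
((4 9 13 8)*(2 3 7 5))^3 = (2 5 7 3)(4 8 13 9)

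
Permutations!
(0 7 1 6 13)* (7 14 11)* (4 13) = (0 14 11 7 1 6 4 13) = [14, 6, 2, 3, 13, 5, 4, 1, 8, 9, 10, 7, 12, 0, 11]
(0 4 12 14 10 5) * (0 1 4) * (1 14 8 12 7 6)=[0, 4, 2, 3, 7, 14, 1, 6, 12, 9, 5, 11, 8, 13, 10]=(1 4 7 6)(5 14 10)(8 12)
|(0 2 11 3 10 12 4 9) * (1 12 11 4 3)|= |(0 2 4 9)(1 12 3 10 11)|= 20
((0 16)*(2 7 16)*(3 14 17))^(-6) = ((0 2 7 16)(3 14 17))^(-6) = (17)(0 7)(2 16)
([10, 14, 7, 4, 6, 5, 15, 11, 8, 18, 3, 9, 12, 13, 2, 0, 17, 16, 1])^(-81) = (0 4)(1 7 18 2 9 14 11)(3 15)(6 10)(16 17)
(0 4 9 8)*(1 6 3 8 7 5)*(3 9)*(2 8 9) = (0 4 3 9 7 5 1 6 2 8) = [4, 6, 8, 9, 3, 1, 2, 5, 0, 7]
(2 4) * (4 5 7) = [0, 1, 5, 3, 2, 7, 6, 4] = (2 5 7 4)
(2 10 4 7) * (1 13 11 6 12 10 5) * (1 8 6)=(1 13 11)(2 5 8 6 12 10 4 7)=[0, 13, 5, 3, 7, 8, 12, 2, 6, 9, 4, 1, 10, 11]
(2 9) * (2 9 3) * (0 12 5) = [12, 1, 3, 2, 4, 0, 6, 7, 8, 9, 10, 11, 5] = (0 12 5)(2 3)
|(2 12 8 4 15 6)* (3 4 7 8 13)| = 14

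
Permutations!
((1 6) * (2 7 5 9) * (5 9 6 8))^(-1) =((1 8 5 6)(2 7 9))^(-1) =(1 6 5 8)(2 9 7)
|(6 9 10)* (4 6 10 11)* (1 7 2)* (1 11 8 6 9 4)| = 4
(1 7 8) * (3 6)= (1 7 8)(3 6)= [0, 7, 2, 6, 4, 5, 3, 8, 1]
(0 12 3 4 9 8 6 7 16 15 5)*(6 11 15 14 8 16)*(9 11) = (0 12 3 4 11 15 5)(6 7)(8 9 16 14) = [12, 1, 2, 4, 11, 0, 7, 6, 9, 16, 10, 15, 3, 13, 8, 5, 14]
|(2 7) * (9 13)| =2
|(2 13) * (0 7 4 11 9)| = 10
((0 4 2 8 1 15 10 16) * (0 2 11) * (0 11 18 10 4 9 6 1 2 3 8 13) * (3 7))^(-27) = ((0 9 6 1 15 4 18 10 16 7 3 8 2 13))^(-27) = (0 9 6 1 15 4 18 10 16 7 3 8 2 13)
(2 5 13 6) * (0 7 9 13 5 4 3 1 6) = (0 7 9 13)(1 6 2 4 3) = [7, 6, 4, 1, 3, 5, 2, 9, 8, 13, 10, 11, 12, 0]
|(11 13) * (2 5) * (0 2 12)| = |(0 2 5 12)(11 13)| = 4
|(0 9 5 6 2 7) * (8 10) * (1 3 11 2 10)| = 11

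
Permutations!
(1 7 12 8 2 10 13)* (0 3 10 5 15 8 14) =(0 3 10 13 1 7 12 14)(2 5 15 8) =[3, 7, 5, 10, 4, 15, 6, 12, 2, 9, 13, 11, 14, 1, 0, 8]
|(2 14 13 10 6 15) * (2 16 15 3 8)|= 14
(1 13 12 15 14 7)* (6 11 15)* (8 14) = (1 13 12 6 11 15 8 14 7) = [0, 13, 2, 3, 4, 5, 11, 1, 14, 9, 10, 15, 6, 12, 7, 8]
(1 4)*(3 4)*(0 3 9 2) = (0 3 4 1 9 2) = [3, 9, 0, 4, 1, 5, 6, 7, 8, 2]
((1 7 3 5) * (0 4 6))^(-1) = (0 6 4)(1 5 3 7)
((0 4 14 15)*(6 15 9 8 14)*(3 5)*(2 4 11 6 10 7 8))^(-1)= ((0 11 6 15)(2 4 10 7 8 14 9)(3 5))^(-1)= (0 15 6 11)(2 9 14 8 7 10 4)(3 5)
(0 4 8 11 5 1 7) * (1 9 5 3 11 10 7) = (0 4 8 10 7)(3 11)(5 9) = [4, 1, 2, 11, 8, 9, 6, 0, 10, 5, 7, 3]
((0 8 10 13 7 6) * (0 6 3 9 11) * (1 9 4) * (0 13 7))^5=(0 4)(1 8)(3 13)(7 11)(9 10)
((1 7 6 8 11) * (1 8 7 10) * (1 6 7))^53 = (1 6 10)(8 11) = ((1 10 6)(8 11))^53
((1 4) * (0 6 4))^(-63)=(0 6 4 1)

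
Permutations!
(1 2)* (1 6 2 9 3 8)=(1 9 3 8)(2 6)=[0, 9, 6, 8, 4, 5, 2, 7, 1, 3]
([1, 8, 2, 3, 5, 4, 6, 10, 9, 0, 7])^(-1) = (0 9 8 1)(4 5)(7 10)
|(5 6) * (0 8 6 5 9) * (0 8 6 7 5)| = 6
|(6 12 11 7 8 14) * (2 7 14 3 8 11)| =|(2 7 11 14 6 12)(3 8)| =6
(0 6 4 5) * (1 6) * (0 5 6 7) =[1, 7, 2, 3, 6, 5, 4, 0] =(0 1 7)(4 6)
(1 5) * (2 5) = (1 2 5) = [0, 2, 5, 3, 4, 1]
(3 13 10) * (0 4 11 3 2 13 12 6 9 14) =(0 4 11 3 12 6 9 14)(2 13 10) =[4, 1, 13, 12, 11, 5, 9, 7, 8, 14, 2, 3, 6, 10, 0]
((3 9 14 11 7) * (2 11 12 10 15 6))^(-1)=(2 6 15 10 12 14 9 3 7 11)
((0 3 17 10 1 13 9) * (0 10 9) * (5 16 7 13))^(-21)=(0 13 7 16 5 1 10 9 17 3)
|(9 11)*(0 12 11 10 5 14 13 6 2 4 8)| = 12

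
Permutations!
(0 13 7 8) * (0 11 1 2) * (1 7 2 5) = (0 13 2)(1 5)(7 8 11) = [13, 5, 0, 3, 4, 1, 6, 8, 11, 9, 10, 7, 12, 2]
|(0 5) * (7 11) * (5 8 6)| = 4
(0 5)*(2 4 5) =[2, 1, 4, 3, 5, 0] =(0 2 4 5)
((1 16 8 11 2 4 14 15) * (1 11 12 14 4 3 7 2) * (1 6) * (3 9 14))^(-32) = (1 3 14)(2 11 8)(6 12 9)(7 15 16)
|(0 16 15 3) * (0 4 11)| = |(0 16 15 3 4 11)| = 6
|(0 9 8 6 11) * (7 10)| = 10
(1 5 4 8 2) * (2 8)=(8)(1 5 4 2)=[0, 5, 1, 3, 2, 4, 6, 7, 8]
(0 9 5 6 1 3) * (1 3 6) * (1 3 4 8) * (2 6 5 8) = (0 9 8 1 5 3)(2 6 4) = [9, 5, 6, 0, 2, 3, 4, 7, 1, 8]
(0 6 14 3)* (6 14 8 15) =(0 14 3)(6 8 15) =[14, 1, 2, 0, 4, 5, 8, 7, 15, 9, 10, 11, 12, 13, 3, 6]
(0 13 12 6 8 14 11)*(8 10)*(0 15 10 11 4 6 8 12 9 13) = (4 6 11 15 10 12 8 14)(9 13) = [0, 1, 2, 3, 6, 5, 11, 7, 14, 13, 12, 15, 8, 9, 4, 10]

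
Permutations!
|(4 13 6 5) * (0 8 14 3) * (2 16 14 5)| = 10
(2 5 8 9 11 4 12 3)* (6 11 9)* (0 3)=(0 3 2 5 8 6 11 4 12)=[3, 1, 5, 2, 12, 8, 11, 7, 6, 9, 10, 4, 0]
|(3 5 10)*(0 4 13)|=3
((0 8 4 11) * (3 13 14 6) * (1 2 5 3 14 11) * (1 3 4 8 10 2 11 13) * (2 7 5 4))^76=((0 10 7 5 2 4 3 1 11)(6 14))^76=(14)(0 2 11 5 1 7 3 10 4)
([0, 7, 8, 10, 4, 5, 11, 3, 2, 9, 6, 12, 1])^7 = [0, 1, 8, 3, 4, 5, 6, 7, 2, 9, 10, 11, 12]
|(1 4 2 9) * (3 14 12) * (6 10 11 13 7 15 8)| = 84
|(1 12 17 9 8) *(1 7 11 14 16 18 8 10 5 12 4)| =|(1 4)(5 12 17 9 10)(7 11 14 16 18 8)| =30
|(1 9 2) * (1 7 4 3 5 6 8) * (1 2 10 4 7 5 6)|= |(1 9 10 4 3 6 8 2 5)|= 9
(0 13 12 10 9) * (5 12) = (0 13 5 12 10 9) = [13, 1, 2, 3, 4, 12, 6, 7, 8, 0, 9, 11, 10, 5]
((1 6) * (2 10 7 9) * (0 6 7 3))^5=(0 2 1 3 9 6 10 7)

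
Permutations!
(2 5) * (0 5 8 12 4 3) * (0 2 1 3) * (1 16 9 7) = (0 5 16 9 7 1 3 2 8 12 4) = [5, 3, 8, 2, 0, 16, 6, 1, 12, 7, 10, 11, 4, 13, 14, 15, 9]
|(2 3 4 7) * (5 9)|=|(2 3 4 7)(5 9)|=4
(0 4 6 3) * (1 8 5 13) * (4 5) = (0 5 13 1 8 4 6 3) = [5, 8, 2, 0, 6, 13, 3, 7, 4, 9, 10, 11, 12, 1]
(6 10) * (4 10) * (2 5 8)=[0, 1, 5, 3, 10, 8, 4, 7, 2, 9, 6]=(2 5 8)(4 10 6)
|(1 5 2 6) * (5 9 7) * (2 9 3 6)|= |(1 3 6)(5 9 7)|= 3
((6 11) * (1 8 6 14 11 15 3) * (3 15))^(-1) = ((15)(1 8 6 3)(11 14))^(-1) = (15)(1 3 6 8)(11 14)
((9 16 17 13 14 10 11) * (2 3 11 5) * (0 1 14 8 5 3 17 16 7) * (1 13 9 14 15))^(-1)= (0 7 9 17 2 5 8 13)(1 15)(3 10 14 11)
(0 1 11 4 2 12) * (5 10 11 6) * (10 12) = [1, 6, 10, 3, 2, 12, 5, 7, 8, 9, 11, 4, 0] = (0 1 6 5 12)(2 10 11 4)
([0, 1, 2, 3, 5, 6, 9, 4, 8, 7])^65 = (9)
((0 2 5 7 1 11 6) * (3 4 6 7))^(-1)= (0 6 4 3 5 2)(1 7 11)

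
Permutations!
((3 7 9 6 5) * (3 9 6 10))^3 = ((3 7 6 5 9 10))^3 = (3 5)(6 10)(7 9)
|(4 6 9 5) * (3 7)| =|(3 7)(4 6 9 5)| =4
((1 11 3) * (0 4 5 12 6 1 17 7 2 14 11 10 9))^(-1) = (0 9 10 1 6 12 5 4)(2 7 17 3 11 14)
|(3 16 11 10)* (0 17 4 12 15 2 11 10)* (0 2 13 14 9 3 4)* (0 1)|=|(0 17 1)(2 11)(3 16 10 4 12 15 13 14 9)|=18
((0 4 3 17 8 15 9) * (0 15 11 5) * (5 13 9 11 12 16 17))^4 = ((0 4 3 5)(8 12 16 17)(9 15 11 13))^4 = (17)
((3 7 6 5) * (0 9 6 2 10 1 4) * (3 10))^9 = (0 6 10 4 9 5 1)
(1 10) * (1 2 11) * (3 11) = (1 10 2 3 11) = [0, 10, 3, 11, 4, 5, 6, 7, 8, 9, 2, 1]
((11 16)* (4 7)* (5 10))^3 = ((4 7)(5 10)(11 16))^3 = (4 7)(5 10)(11 16)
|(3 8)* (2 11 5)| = |(2 11 5)(3 8)| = 6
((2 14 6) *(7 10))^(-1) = (2 6 14)(7 10)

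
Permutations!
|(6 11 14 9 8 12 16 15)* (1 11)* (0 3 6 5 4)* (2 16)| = |(0 3 6 1 11 14 9 8 12 2 16 15 5 4)| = 14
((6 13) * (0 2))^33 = ((0 2)(6 13))^33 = (0 2)(6 13)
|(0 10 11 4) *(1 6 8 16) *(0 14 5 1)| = |(0 10 11 4 14 5 1 6 8 16)| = 10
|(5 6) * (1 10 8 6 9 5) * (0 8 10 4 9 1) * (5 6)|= 7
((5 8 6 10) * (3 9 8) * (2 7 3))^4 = ((2 7 3 9 8 6 10 5))^4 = (2 8)(3 10)(5 9)(6 7)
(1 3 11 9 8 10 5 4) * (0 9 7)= (0 9 8 10 5 4 1 3 11 7)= [9, 3, 2, 11, 1, 4, 6, 0, 10, 8, 5, 7]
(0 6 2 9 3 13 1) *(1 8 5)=(0 6 2 9 3 13 8 5 1)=[6, 0, 9, 13, 4, 1, 2, 7, 5, 3, 10, 11, 12, 8]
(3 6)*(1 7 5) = [0, 7, 2, 6, 4, 1, 3, 5] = (1 7 5)(3 6)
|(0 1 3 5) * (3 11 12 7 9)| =8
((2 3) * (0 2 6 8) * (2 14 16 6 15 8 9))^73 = (0 14 16 6 9 2 3 15 8)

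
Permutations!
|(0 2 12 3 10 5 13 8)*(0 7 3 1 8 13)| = 9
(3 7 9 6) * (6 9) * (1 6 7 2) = (9)(1 6 3 2) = [0, 6, 1, 2, 4, 5, 3, 7, 8, 9]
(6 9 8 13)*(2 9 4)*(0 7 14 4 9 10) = (0 7 14 4 2 10)(6 9 8 13) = [7, 1, 10, 3, 2, 5, 9, 14, 13, 8, 0, 11, 12, 6, 4]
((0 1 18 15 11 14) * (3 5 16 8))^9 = (0 15)(1 11)(3 5 16 8)(14 18)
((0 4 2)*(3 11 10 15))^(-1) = ((0 4 2)(3 11 10 15))^(-1) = (0 2 4)(3 15 10 11)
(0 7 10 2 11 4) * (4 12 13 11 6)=(0 7 10 2 6 4)(11 12 13)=[7, 1, 6, 3, 0, 5, 4, 10, 8, 9, 2, 12, 13, 11]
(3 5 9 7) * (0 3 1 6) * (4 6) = (0 3 5 9 7 1 4 6) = [3, 4, 2, 5, 6, 9, 0, 1, 8, 7]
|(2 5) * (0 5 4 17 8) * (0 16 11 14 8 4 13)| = 4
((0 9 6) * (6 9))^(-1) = (9)(0 6)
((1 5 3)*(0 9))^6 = ((0 9)(1 5 3))^6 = (9)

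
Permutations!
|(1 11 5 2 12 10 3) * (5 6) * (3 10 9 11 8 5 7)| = |(1 8 5 2 12 9 11 6 7 3)| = 10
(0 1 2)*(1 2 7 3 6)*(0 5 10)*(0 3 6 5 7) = [2, 0, 7, 5, 4, 10, 1, 6, 8, 9, 3] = (0 2 7 6 1)(3 5 10)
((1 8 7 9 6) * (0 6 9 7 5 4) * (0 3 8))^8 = (9)(0 1 6)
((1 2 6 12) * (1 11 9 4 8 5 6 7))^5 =(1 7 2)(4 11 6 8 9 12 5) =((1 2 7)(4 8 5 6 12 11 9))^5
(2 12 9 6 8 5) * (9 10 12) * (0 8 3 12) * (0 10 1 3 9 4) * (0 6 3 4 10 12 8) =[0, 4, 10, 8, 6, 2, 9, 7, 5, 3, 12, 11, 1] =(1 4 6 9 3 8 5 2 10 12)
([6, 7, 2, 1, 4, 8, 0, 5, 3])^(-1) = [6, 3, 2, 8, 4, 7, 0, 1, 5]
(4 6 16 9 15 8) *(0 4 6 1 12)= (0 4 1 12)(6 16 9 15 8)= [4, 12, 2, 3, 1, 5, 16, 7, 6, 15, 10, 11, 0, 13, 14, 8, 9]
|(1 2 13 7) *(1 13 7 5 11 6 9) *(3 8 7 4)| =|(1 2 4 3 8 7 13 5 11 6 9)| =11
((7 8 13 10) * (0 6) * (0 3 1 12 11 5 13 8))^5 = ((0 6 3 1 12 11 5 13 10 7))^5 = (0 11)(1 10)(3 13)(5 6)(7 12)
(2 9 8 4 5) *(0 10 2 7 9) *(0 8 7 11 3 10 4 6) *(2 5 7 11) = (0 4 7 9 11 3 10 5 2 8 6) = [4, 1, 8, 10, 7, 2, 0, 9, 6, 11, 5, 3]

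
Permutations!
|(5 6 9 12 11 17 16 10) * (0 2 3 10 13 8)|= 13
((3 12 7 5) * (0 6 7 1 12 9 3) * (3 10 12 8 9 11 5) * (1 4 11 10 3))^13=(0 6 7 1 8 9 3 10 12 4 11 5)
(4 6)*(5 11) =(4 6)(5 11) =[0, 1, 2, 3, 6, 11, 4, 7, 8, 9, 10, 5]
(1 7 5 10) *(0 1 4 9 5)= (0 1 7)(4 9 5 10)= [1, 7, 2, 3, 9, 10, 6, 0, 8, 5, 4]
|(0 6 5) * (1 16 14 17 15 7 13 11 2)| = 9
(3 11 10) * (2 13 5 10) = (2 13 5 10 3 11) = [0, 1, 13, 11, 4, 10, 6, 7, 8, 9, 3, 2, 12, 5]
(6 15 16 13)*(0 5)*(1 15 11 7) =[5, 15, 2, 3, 4, 0, 11, 1, 8, 9, 10, 7, 12, 6, 14, 16, 13] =(0 5)(1 15 16 13 6 11 7)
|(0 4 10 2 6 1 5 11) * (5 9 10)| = 20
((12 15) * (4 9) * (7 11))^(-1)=((4 9)(7 11)(12 15))^(-1)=(4 9)(7 11)(12 15)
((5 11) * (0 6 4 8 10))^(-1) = (0 10 8 4 6)(5 11)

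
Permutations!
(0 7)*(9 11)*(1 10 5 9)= (0 7)(1 10 5 9 11)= [7, 10, 2, 3, 4, 9, 6, 0, 8, 11, 5, 1]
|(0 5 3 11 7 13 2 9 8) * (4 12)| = |(0 5 3 11 7 13 2 9 8)(4 12)| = 18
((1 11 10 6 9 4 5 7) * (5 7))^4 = ((1 11 10 6 9 4 7))^4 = (1 9 11 4 10 7 6)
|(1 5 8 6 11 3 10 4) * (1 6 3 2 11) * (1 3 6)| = 14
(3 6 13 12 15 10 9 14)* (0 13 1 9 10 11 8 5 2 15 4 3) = [13, 9, 15, 6, 3, 2, 1, 7, 5, 14, 10, 8, 4, 12, 0, 11] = (0 13 12 4 3 6 1 9 14)(2 15 11 8 5)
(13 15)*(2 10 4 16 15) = (2 10 4 16 15 13) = [0, 1, 10, 3, 16, 5, 6, 7, 8, 9, 4, 11, 12, 2, 14, 13, 15]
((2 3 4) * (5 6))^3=(5 6)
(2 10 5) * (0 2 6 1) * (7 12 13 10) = (0 2 7 12 13 10 5 6 1) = [2, 0, 7, 3, 4, 6, 1, 12, 8, 9, 5, 11, 13, 10]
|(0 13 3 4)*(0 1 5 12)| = |(0 13 3 4 1 5 12)| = 7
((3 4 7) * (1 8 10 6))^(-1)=(1 6 10 8)(3 7 4)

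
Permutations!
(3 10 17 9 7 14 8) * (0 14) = [14, 1, 2, 10, 4, 5, 6, 0, 3, 7, 17, 11, 12, 13, 8, 15, 16, 9] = (0 14 8 3 10 17 9 7)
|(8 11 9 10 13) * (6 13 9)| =4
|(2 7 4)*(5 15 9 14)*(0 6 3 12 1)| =60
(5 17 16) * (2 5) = (2 5 17 16) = [0, 1, 5, 3, 4, 17, 6, 7, 8, 9, 10, 11, 12, 13, 14, 15, 2, 16]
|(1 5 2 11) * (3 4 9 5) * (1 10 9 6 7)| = 5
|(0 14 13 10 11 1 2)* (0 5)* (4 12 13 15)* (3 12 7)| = |(0 14 15 4 7 3 12 13 10 11 1 2 5)| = 13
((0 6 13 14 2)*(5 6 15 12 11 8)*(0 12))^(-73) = ((0 15)(2 12 11 8 5 6 13 14))^(-73) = (0 15)(2 14 13 6 5 8 11 12)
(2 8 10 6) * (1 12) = (1 12)(2 8 10 6) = [0, 12, 8, 3, 4, 5, 2, 7, 10, 9, 6, 11, 1]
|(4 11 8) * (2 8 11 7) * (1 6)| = 4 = |(11)(1 6)(2 8 4 7)|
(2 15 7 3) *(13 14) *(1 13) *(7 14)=[0, 13, 15, 2, 4, 5, 6, 3, 8, 9, 10, 11, 12, 7, 1, 14]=(1 13 7 3 2 15 14)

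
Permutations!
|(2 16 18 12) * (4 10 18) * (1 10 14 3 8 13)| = |(1 10 18 12 2 16 4 14 3 8 13)| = 11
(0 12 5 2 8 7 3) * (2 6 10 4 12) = (0 2 8 7 3)(4 12 5 6 10) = [2, 1, 8, 0, 12, 6, 10, 3, 7, 9, 4, 11, 5]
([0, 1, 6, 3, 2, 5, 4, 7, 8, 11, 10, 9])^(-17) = [0, 1, 6, 3, 2, 5, 4, 7, 8, 11, 10, 9]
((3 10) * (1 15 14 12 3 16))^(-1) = (1 16 10 3 12 14 15)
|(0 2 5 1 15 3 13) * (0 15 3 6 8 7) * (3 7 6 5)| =8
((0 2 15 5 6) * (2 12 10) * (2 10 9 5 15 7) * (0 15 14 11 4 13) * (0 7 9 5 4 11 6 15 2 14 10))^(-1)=((0 12 5 15 10)(2 9 4 13 7 14 6))^(-1)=(0 10 15 5 12)(2 6 14 7 13 4 9)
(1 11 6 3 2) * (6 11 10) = (11)(1 10 6 3 2) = [0, 10, 1, 2, 4, 5, 3, 7, 8, 9, 6, 11]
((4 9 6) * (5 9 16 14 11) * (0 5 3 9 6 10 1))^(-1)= (0 1 10 9 3 11 14 16 4 6 5)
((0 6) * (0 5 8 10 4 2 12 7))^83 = (0 5 10 2 7 6 8 4 12)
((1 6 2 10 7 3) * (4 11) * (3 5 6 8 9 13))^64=((1 8 9 13 3)(2 10 7 5 6)(4 11))^64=(1 3 13 9 8)(2 6 5 7 10)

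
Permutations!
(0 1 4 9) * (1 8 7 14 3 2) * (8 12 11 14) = (0 12 11 14 3 2 1 4 9)(7 8) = [12, 4, 1, 2, 9, 5, 6, 8, 7, 0, 10, 14, 11, 13, 3]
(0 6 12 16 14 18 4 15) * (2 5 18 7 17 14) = (0 6 12 16 2 5 18 4 15)(7 17 14) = [6, 1, 5, 3, 15, 18, 12, 17, 8, 9, 10, 11, 16, 13, 7, 0, 2, 14, 4]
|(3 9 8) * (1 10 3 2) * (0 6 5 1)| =9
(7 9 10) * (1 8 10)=[0, 8, 2, 3, 4, 5, 6, 9, 10, 1, 7]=(1 8 10 7 9)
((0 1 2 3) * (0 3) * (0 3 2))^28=(3)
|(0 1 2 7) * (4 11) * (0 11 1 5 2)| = |(0 5 2 7 11 4 1)| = 7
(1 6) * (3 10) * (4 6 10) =(1 10 3 4 6) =[0, 10, 2, 4, 6, 5, 1, 7, 8, 9, 3]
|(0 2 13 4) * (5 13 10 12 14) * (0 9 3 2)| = |(2 10 12 14 5 13 4 9 3)| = 9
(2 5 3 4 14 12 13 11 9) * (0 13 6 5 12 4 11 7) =(0 13 7)(2 12 6 5 3 11 9)(4 14) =[13, 1, 12, 11, 14, 3, 5, 0, 8, 2, 10, 9, 6, 7, 4]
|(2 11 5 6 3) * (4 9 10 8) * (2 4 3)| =20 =|(2 11 5 6)(3 4 9 10 8)|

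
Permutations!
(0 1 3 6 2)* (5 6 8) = (0 1 3 8 5 6 2) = [1, 3, 0, 8, 4, 6, 2, 7, 5]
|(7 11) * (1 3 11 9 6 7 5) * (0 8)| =12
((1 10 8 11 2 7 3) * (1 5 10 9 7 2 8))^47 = ((1 9 7 3 5 10)(8 11))^47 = (1 10 5 3 7 9)(8 11)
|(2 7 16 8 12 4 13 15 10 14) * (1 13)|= 11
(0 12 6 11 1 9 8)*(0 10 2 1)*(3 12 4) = (0 4 3 12 6 11)(1 9 8 10 2) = [4, 9, 1, 12, 3, 5, 11, 7, 10, 8, 2, 0, 6]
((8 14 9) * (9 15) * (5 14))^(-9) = ((5 14 15 9 8))^(-9) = (5 14 15 9 8)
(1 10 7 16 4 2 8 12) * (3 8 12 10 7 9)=(1 7 16 4 2 12)(3 8 10 9)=[0, 7, 12, 8, 2, 5, 6, 16, 10, 3, 9, 11, 1, 13, 14, 15, 4]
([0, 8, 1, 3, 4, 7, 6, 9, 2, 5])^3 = (9)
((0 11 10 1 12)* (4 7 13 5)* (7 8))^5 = (13)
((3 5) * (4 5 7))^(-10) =(3 4)(5 7)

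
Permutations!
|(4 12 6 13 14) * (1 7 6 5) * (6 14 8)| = |(1 7 14 4 12 5)(6 13 8)| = 6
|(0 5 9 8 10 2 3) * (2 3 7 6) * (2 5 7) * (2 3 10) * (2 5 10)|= 6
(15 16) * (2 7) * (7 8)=[0, 1, 8, 3, 4, 5, 6, 2, 7, 9, 10, 11, 12, 13, 14, 16, 15]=(2 8 7)(15 16)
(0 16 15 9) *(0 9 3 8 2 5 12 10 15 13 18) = [16, 1, 5, 8, 4, 12, 6, 7, 2, 9, 15, 11, 10, 18, 14, 3, 13, 17, 0] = (0 16 13 18)(2 5 12 10 15 3 8)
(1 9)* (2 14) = [0, 9, 14, 3, 4, 5, 6, 7, 8, 1, 10, 11, 12, 13, 2] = (1 9)(2 14)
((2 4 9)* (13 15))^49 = (2 4 9)(13 15)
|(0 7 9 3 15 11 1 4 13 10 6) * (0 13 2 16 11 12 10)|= 45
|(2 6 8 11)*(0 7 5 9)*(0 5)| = 4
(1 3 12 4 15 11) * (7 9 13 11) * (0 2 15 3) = (0 2 15 7 9 13 11 1)(3 12 4) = [2, 0, 15, 12, 3, 5, 6, 9, 8, 13, 10, 1, 4, 11, 14, 7]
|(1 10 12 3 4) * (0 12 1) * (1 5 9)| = |(0 12 3 4)(1 10 5 9)| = 4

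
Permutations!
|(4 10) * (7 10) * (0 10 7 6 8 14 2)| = |(0 10 4 6 8 14 2)| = 7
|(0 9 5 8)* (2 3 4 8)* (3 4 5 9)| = 6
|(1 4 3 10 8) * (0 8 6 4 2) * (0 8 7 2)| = 20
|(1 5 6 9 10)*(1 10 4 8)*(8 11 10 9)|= |(1 5 6 8)(4 11 10 9)|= 4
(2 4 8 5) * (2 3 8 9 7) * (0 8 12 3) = (0 8 5)(2 4 9 7)(3 12) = [8, 1, 4, 12, 9, 0, 6, 2, 5, 7, 10, 11, 3]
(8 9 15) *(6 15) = (6 15 8 9) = [0, 1, 2, 3, 4, 5, 15, 7, 9, 6, 10, 11, 12, 13, 14, 8]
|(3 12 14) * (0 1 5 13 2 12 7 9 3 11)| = 24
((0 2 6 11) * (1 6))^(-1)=((0 2 1 6 11))^(-1)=(0 11 6 1 2)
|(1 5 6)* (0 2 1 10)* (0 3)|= 7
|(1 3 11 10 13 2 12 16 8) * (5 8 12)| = |(1 3 11 10 13 2 5 8)(12 16)| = 8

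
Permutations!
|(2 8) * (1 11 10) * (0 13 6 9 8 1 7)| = |(0 13 6 9 8 2 1 11 10 7)| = 10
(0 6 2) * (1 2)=[6, 2, 0, 3, 4, 5, 1]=(0 6 1 2)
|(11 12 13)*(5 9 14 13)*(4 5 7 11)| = 15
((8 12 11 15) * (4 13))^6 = (8 11)(12 15) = ((4 13)(8 12 11 15))^6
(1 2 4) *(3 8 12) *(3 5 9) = (1 2 4)(3 8 12 5 9) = [0, 2, 4, 8, 1, 9, 6, 7, 12, 3, 10, 11, 5]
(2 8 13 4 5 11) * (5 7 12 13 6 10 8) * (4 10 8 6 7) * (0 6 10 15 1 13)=(0 6 8 7 12)(1 13 15)(2 5 11)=[6, 13, 5, 3, 4, 11, 8, 12, 7, 9, 10, 2, 0, 15, 14, 1]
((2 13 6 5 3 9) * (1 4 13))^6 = (1 9 5 13)(2 3 6 4) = ((1 4 13 6 5 3 9 2))^6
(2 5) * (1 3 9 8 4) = (1 3 9 8 4)(2 5) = [0, 3, 5, 9, 1, 2, 6, 7, 4, 8]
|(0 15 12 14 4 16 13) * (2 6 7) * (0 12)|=|(0 15)(2 6 7)(4 16 13 12 14)|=30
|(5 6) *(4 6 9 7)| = |(4 6 5 9 7)| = 5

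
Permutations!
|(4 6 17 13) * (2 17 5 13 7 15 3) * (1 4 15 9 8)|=12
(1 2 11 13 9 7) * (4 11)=(1 2 4 11 13 9 7)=[0, 2, 4, 3, 11, 5, 6, 1, 8, 7, 10, 13, 12, 9]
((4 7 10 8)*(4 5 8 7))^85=((5 8)(7 10))^85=(5 8)(7 10)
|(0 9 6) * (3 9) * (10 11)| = 4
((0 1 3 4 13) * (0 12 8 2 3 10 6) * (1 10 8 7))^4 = (0 10 6)(1 4)(2 12)(3 7)(8 13)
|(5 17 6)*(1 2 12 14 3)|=15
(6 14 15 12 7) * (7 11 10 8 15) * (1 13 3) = (1 13 3)(6 14 7)(8 15 12 11 10) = [0, 13, 2, 1, 4, 5, 14, 6, 15, 9, 8, 10, 11, 3, 7, 12]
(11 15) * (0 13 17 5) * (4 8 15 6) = (0 13 17 5)(4 8 15 11 6) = [13, 1, 2, 3, 8, 0, 4, 7, 15, 9, 10, 6, 12, 17, 14, 11, 16, 5]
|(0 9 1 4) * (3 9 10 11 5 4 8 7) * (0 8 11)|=|(0 10)(1 11 5 4 8 7 3 9)|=8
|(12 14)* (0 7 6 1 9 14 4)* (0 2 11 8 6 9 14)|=|(0 7 9)(1 14 12 4 2 11 8 6)|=24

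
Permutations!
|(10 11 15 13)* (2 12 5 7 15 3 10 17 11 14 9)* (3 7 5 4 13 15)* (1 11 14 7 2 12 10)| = |(1 11 2 10 7 3)(4 13 17 14 9 12)| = 6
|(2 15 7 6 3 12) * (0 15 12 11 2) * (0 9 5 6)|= 21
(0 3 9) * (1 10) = (0 3 9)(1 10) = [3, 10, 2, 9, 4, 5, 6, 7, 8, 0, 1]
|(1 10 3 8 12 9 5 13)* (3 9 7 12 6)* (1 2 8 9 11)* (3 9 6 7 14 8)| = 12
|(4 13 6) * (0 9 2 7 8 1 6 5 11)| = |(0 9 2 7 8 1 6 4 13 5 11)| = 11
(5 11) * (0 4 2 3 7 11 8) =[4, 1, 3, 7, 2, 8, 6, 11, 0, 9, 10, 5] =(0 4 2 3 7 11 5 8)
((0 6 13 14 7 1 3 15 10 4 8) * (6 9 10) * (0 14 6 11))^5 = (0 14 11 8 15 4 3 10 1 9 7)(6 13)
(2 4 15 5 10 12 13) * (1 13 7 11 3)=(1 13 2 4 15 5 10 12 7 11 3)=[0, 13, 4, 1, 15, 10, 6, 11, 8, 9, 12, 3, 7, 2, 14, 5]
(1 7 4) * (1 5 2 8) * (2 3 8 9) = (1 7 4 5 3 8)(2 9) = [0, 7, 9, 8, 5, 3, 6, 4, 1, 2]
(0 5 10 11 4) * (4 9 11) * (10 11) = (0 5 11 9 10 4) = [5, 1, 2, 3, 0, 11, 6, 7, 8, 10, 4, 9]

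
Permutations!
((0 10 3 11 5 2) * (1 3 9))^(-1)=((0 10 9 1 3 11 5 2))^(-1)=(0 2 5 11 3 1 9 10)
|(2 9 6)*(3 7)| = |(2 9 6)(3 7)| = 6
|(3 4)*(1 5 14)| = |(1 5 14)(3 4)| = 6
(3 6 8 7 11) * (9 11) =(3 6 8 7 9 11) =[0, 1, 2, 6, 4, 5, 8, 9, 7, 11, 10, 3]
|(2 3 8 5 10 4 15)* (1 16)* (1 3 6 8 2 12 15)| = |(1 16 3 2 6 8 5 10 4)(12 15)| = 18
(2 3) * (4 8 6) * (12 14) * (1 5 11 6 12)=(1 5 11 6 4 8 12 14)(2 3)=[0, 5, 3, 2, 8, 11, 4, 7, 12, 9, 10, 6, 14, 13, 1]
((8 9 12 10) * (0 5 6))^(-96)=((0 5 6)(8 9 12 10))^(-96)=(12)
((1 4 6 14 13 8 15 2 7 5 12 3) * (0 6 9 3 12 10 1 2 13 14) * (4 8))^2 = (1 15 4 3 7 10 8 13 9 2 5)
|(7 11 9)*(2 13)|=6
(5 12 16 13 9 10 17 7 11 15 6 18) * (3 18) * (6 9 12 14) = (3 18 5 14 6)(7 11 15 9 10 17)(12 16 13) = [0, 1, 2, 18, 4, 14, 3, 11, 8, 10, 17, 15, 16, 12, 6, 9, 13, 7, 5]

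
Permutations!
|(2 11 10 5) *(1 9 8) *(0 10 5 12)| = |(0 10 12)(1 9 8)(2 11 5)| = 3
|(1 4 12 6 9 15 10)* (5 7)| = 14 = |(1 4 12 6 9 15 10)(5 7)|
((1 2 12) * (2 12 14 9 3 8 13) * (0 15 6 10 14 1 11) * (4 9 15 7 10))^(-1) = ((0 7 10 14 15 6 4 9 3 8 13 2 1 12 11))^(-1) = (0 11 12 1 2 13 8 3 9 4 6 15 14 10 7)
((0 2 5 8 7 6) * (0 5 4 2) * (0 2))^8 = (8)(0 4 2)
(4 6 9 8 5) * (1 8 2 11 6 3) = (1 8 5 4 3)(2 11 6 9) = [0, 8, 11, 1, 3, 4, 9, 7, 5, 2, 10, 6]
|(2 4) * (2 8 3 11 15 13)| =|(2 4 8 3 11 15 13)| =7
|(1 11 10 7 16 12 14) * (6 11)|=8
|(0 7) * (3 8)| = 2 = |(0 7)(3 8)|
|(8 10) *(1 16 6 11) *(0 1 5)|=6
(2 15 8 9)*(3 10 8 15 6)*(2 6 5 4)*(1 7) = (15)(1 7)(2 5 4)(3 10 8 9 6) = [0, 7, 5, 10, 2, 4, 3, 1, 9, 6, 8, 11, 12, 13, 14, 15]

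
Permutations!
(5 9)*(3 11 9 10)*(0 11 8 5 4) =(0 11 9 4)(3 8 5 10) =[11, 1, 2, 8, 0, 10, 6, 7, 5, 4, 3, 9]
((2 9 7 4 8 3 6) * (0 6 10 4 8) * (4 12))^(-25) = (0 8)(2 10)(3 6)(4 7)(9 12)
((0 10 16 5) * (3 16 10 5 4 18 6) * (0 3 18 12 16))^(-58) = ((0 5 3)(4 12 16)(6 18))^(-58) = (18)(0 3 5)(4 16 12)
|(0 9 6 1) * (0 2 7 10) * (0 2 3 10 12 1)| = |(0 9 6)(1 3 10 2 7 12)| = 6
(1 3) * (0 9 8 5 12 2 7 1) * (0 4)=[9, 3, 7, 4, 0, 12, 6, 1, 5, 8, 10, 11, 2]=(0 9 8 5 12 2 7 1 3 4)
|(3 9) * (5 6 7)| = 6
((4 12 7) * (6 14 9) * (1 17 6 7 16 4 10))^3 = ((1 17 6 14 9 7 10)(4 12 16))^3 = (1 14 10 6 7 17 9)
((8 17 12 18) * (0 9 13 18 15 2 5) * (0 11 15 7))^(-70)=(0 13 8 12)(2 11)(5 15)(7 9 18 17)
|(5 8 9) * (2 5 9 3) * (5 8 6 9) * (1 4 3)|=15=|(1 4 3 2 8)(5 6 9)|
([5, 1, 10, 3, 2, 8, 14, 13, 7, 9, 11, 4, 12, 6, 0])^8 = (0 5 8 7 13 6 14)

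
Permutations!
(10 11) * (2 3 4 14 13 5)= (2 3 4 14 13 5)(10 11)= [0, 1, 3, 4, 14, 2, 6, 7, 8, 9, 11, 10, 12, 5, 13]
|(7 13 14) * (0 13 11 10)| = |(0 13 14 7 11 10)| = 6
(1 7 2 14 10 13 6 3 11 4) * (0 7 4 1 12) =(0 7 2 14 10 13 6 3 11 1 4 12) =[7, 4, 14, 11, 12, 5, 3, 2, 8, 9, 13, 1, 0, 6, 10]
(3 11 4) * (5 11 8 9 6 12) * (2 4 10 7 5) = (2 4 3 8 9 6 12)(5 11 10 7) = [0, 1, 4, 8, 3, 11, 12, 5, 9, 6, 7, 10, 2]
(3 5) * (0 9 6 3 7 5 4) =(0 9 6 3 4)(5 7) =[9, 1, 2, 4, 0, 7, 3, 5, 8, 6]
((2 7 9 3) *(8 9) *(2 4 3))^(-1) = (2 9 8 7)(3 4)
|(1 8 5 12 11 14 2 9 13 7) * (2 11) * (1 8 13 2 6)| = 14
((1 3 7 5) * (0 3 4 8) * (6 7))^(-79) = ((0 3 6 7 5 1 4 8))^(-79) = (0 3 6 7 5 1 4 8)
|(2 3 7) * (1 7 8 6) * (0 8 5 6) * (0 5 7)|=15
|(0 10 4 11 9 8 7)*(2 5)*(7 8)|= 6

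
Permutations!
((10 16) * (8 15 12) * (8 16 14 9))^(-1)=(8 9 14 10 16 12 15)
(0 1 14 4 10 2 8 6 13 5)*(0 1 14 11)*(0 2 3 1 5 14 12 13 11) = (0 12 13 14 4 10 3 1)(2 8 6 11) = [12, 0, 8, 1, 10, 5, 11, 7, 6, 9, 3, 2, 13, 14, 4]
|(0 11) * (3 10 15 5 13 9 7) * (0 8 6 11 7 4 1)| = 30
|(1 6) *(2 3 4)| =6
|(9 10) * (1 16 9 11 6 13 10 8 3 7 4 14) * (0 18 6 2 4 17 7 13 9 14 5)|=12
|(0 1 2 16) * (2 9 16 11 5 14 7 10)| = 12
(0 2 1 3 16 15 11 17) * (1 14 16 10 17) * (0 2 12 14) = (0 12 14 16 15 11 1 3 10 17 2) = [12, 3, 0, 10, 4, 5, 6, 7, 8, 9, 17, 1, 14, 13, 16, 11, 15, 2]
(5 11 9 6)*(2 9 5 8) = (2 9 6 8)(5 11) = [0, 1, 9, 3, 4, 11, 8, 7, 2, 6, 10, 5]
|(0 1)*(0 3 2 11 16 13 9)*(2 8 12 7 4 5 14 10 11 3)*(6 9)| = 16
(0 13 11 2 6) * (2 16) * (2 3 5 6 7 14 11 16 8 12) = (0 13 16 3 5 6)(2 7 14 11 8 12) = [13, 1, 7, 5, 4, 6, 0, 14, 12, 9, 10, 8, 2, 16, 11, 15, 3]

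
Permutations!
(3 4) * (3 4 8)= (3 8)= [0, 1, 2, 8, 4, 5, 6, 7, 3]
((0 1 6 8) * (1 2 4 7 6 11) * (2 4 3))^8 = ((0 4 7 6 8)(1 11)(2 3))^8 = (11)(0 6 4 8 7)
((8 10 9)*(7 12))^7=((7 12)(8 10 9))^7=(7 12)(8 10 9)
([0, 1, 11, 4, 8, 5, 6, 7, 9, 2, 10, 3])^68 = (2 3 8)(4 9 11)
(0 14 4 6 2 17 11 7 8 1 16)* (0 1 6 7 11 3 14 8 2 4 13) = (0 8 6 4 7 2 17 3 14 13)(1 16) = [8, 16, 17, 14, 7, 5, 4, 2, 6, 9, 10, 11, 12, 0, 13, 15, 1, 3]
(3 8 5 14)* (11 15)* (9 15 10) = [0, 1, 2, 8, 4, 14, 6, 7, 5, 15, 9, 10, 12, 13, 3, 11] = (3 8 5 14)(9 15 11 10)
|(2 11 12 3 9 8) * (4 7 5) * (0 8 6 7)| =11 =|(0 8 2 11 12 3 9 6 7 5 4)|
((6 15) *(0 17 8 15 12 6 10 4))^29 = ((0 17 8 15 10 4)(6 12))^29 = (0 4 10 15 8 17)(6 12)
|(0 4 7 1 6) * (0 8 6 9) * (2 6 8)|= |(0 4 7 1 9)(2 6)|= 10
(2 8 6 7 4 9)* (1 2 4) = [0, 2, 8, 3, 9, 5, 7, 1, 6, 4] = (1 2 8 6 7)(4 9)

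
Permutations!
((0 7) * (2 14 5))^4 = ((0 7)(2 14 5))^4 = (2 14 5)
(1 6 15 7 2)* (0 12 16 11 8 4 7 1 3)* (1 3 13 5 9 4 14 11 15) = [12, 6, 13, 0, 7, 9, 1, 2, 14, 4, 10, 8, 16, 5, 11, 3, 15] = (0 12 16 15 3)(1 6)(2 13 5 9 4 7)(8 14 11)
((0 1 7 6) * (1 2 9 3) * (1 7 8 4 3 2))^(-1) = ((0 1 8 4 3 7 6)(2 9))^(-1) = (0 6 7 3 4 8 1)(2 9)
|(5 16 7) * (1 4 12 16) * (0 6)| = |(0 6)(1 4 12 16 7 5)| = 6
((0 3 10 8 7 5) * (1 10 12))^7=((0 3 12 1 10 8 7 5))^7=(0 5 7 8 10 1 12 3)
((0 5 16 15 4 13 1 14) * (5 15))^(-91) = ((0 15 4 13 1 14)(5 16))^(-91) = (0 14 1 13 4 15)(5 16)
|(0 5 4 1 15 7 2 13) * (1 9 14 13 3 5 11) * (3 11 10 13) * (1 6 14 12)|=12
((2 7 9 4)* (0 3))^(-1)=((0 3)(2 7 9 4))^(-1)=(0 3)(2 4 9 7)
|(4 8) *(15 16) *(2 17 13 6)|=4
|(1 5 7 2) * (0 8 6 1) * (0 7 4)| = 6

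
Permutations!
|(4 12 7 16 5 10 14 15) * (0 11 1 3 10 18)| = 13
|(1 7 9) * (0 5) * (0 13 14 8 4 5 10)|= 30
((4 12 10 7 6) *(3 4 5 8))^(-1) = ((3 4 12 10 7 6 5 8))^(-1) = (3 8 5 6 7 10 12 4)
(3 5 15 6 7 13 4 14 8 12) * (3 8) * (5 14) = (3 14)(4 5 15 6 7 13)(8 12) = [0, 1, 2, 14, 5, 15, 7, 13, 12, 9, 10, 11, 8, 4, 3, 6]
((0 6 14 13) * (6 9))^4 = ((0 9 6 14 13))^4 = (0 13 14 6 9)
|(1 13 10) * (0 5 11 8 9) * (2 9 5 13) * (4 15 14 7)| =12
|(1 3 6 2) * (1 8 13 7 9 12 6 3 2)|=8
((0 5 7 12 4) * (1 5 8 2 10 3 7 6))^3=((0 8 2 10 3 7 12 4)(1 5 6))^3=(0 10 12 8 3 4 2 7)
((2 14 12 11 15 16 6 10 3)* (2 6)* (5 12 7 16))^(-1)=(2 16 7 14)(3 10 6)(5 15 11 12)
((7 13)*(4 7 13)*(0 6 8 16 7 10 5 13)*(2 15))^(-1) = (0 13 5 10 4 7 16 8 6)(2 15)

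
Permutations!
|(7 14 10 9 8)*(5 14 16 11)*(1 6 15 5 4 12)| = 13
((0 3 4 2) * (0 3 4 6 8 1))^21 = (8)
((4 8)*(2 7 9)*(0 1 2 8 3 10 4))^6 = (10)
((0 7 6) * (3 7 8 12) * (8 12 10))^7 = ((0 12 3 7 6)(8 10))^7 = (0 3 6 12 7)(8 10)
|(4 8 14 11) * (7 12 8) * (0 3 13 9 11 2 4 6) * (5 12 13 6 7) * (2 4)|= |(0 3 6)(4 5 12 8 14)(7 13 9 11)|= 60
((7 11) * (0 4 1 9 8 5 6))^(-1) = (0 6 5 8 9 1 4)(7 11)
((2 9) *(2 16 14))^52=(16)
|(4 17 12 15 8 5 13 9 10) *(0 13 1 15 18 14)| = |(0 13 9 10 4 17 12 18 14)(1 15 8 5)| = 36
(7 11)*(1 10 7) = [0, 10, 2, 3, 4, 5, 6, 11, 8, 9, 7, 1] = (1 10 7 11)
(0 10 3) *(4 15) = (0 10 3)(4 15) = [10, 1, 2, 0, 15, 5, 6, 7, 8, 9, 3, 11, 12, 13, 14, 4]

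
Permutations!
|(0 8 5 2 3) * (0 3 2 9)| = |(0 8 5 9)| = 4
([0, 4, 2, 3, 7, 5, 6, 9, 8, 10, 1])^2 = [0, 7, 2, 3, 9, 5, 6, 10, 8, 1, 4]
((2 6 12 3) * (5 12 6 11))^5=(12)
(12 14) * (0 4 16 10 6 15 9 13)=[4, 1, 2, 3, 16, 5, 15, 7, 8, 13, 6, 11, 14, 0, 12, 9, 10]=(0 4 16 10 6 15 9 13)(12 14)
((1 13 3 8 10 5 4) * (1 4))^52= (1 10 3)(5 8 13)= ((1 13 3 8 10 5))^52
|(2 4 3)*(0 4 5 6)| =6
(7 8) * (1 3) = (1 3)(7 8) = [0, 3, 2, 1, 4, 5, 6, 8, 7]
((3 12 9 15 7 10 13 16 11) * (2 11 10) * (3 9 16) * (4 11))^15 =((2 4 11 9 15 7)(3 12 16 10 13))^15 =(16)(2 9)(4 15)(7 11)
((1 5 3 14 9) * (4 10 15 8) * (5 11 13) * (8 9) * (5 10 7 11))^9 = ((1 5 3 14 8 4 7 11 13 10 15 9))^9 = (1 10 7 14)(3 9 13 4)(5 15 11 8)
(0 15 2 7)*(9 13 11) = (0 15 2 7)(9 13 11) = [15, 1, 7, 3, 4, 5, 6, 0, 8, 13, 10, 9, 12, 11, 14, 2]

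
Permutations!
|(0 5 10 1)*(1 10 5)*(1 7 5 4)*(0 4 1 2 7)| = 5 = |(10)(1 4 2 7 5)|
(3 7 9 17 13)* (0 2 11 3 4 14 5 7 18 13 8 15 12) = (0 2 11 3 18 13 4 14 5 7 9 17 8 15 12) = [2, 1, 11, 18, 14, 7, 6, 9, 15, 17, 10, 3, 0, 4, 5, 12, 16, 8, 13]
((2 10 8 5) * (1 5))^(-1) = (1 8 10 2 5)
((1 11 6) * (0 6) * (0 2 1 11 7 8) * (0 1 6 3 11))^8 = (0 2 3 6 11)(1 8 7) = ((0 3 11 2 6)(1 7 8))^8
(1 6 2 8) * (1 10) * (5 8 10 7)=(1 6 2 10)(5 8 7)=[0, 6, 10, 3, 4, 8, 2, 5, 7, 9, 1]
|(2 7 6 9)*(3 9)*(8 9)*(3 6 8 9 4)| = 6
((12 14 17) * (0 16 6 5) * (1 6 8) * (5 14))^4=(0 6 5 1 12 8 17 16 14)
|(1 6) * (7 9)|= 2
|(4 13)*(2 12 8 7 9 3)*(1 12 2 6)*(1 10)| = |(1 12 8 7 9 3 6 10)(4 13)| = 8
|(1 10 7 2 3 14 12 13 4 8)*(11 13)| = |(1 10 7 2 3 14 12 11 13 4 8)| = 11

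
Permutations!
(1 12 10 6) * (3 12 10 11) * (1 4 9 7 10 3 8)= (1 3 12 11 8)(4 9 7 10 6)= [0, 3, 2, 12, 9, 5, 4, 10, 1, 7, 6, 8, 11]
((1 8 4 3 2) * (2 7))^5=((1 8 4 3 7 2))^5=(1 2 7 3 4 8)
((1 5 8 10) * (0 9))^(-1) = ((0 9)(1 5 8 10))^(-1) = (0 9)(1 10 8 5)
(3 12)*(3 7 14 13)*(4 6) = (3 12 7 14 13)(4 6) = [0, 1, 2, 12, 6, 5, 4, 14, 8, 9, 10, 11, 7, 3, 13]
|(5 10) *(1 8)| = 2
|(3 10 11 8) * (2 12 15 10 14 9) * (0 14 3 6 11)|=21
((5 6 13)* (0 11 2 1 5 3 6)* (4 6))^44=((0 11 2 1 5)(3 4 6 13))^44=(13)(0 5 1 2 11)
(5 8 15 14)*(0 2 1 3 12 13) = (0 2 1 3 12 13)(5 8 15 14) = [2, 3, 1, 12, 4, 8, 6, 7, 15, 9, 10, 11, 13, 0, 5, 14]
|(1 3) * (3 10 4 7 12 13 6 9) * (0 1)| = |(0 1 10 4 7 12 13 6 9 3)| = 10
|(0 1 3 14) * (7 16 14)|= 6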